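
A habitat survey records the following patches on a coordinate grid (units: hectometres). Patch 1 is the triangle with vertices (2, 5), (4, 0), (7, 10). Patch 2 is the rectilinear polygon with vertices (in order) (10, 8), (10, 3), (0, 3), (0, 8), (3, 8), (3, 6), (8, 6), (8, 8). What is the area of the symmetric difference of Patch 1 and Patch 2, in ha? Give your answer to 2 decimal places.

|Patch 1| = 17.5, |Patch 2| = 40, |Patch 1∩Patch 2| = 8.75.
|Patch 1 △ Patch 2| = |Patch 1| + |Patch 2| − 2·|Patch 1∩Patch 2| = 17.5 + 40 − 17.5 = 40.00.

40.00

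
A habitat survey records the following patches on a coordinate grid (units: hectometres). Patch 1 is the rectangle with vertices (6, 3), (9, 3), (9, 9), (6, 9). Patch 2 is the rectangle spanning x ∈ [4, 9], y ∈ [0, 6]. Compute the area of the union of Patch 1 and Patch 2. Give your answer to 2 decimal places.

39.00

By inclusion–exclusion:
Individual areas: |Patch 1| = 18, |Patch 2| = 30.
|Patch 1∩Patch 2|: x∈[6,9], y∈[3,6] → 3·3 = 9.
|Patch 1 ∪ Patch 2| = 48 − 9 = 39.00.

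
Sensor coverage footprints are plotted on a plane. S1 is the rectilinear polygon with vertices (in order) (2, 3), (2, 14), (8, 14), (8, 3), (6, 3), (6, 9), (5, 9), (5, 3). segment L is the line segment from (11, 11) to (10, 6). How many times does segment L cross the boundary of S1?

The segment lies entirely outside S1 and never meets its boundary.

0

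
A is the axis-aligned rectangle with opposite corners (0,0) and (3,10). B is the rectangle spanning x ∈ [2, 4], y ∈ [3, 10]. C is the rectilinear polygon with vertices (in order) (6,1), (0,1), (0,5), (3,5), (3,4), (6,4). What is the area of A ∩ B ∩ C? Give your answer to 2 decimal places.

2.00

The intersection is the polygon with vertices (2,3), (2,5), (3,5), (3,4), (3,3).
By the shoelace formula its area is 2.00.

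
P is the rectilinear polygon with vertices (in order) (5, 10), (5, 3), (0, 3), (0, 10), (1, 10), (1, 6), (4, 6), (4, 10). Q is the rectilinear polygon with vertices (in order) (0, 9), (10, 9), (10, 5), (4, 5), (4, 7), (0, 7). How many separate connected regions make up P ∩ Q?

P ∩ Q splits into 2 disjoint pieces (area 4, area 2).

2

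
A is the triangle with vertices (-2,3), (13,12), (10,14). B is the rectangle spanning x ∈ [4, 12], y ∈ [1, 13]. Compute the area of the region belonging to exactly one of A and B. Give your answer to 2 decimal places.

82.76

|A| = 28.5, |B| = 96, |A∩B| = 20.8712.
|A △ B| = |A| + |B| − 2·|A∩B| = 28.5 + 96 − 41.7424 = 82.76.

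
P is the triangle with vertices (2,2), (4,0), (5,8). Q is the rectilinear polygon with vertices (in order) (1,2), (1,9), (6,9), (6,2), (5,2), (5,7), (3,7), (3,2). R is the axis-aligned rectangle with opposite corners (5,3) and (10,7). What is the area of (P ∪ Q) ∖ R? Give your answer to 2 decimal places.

28.81

|P ∪ Q| = 32.8125.
|(P ∪ Q) ∩ R| = 4.
|(P ∪ Q) ∖ R| = 32.8125 − 4 = 28.81.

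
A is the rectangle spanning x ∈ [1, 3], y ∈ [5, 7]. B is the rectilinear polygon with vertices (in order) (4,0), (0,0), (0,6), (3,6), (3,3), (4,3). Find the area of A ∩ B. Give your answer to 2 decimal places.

The intersection is the polygon with vertices (3,5), (1,5), (1,6), (3,6).
By the shoelace formula its area is 2.00.

2.00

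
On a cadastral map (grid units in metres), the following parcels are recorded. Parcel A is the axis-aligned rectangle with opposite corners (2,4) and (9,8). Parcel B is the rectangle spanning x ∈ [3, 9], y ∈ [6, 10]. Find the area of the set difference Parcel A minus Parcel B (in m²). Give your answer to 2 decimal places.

|Parcel A∩Parcel B|: x∈[3,9], y∈[6,8] → 6·2 = 12.
|Parcel A| = 28.
|Parcel A ∖ Parcel B| = |Parcel A| − |Parcel A∩Parcel B| = 28 − 12 = 16.00.

16.00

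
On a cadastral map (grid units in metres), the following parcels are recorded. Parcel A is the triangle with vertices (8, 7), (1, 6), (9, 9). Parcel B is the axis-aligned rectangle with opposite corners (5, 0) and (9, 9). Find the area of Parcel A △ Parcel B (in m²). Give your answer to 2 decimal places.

33.21

|Parcel A| = 6.5, |Parcel B| = 36, |Parcel A∩Parcel B| = 4.6429.
|Parcel A △ Parcel B| = |Parcel A| + |Parcel B| − 2·|Parcel A∩Parcel B| = 6.5 + 36 − 9.2857 = 33.21.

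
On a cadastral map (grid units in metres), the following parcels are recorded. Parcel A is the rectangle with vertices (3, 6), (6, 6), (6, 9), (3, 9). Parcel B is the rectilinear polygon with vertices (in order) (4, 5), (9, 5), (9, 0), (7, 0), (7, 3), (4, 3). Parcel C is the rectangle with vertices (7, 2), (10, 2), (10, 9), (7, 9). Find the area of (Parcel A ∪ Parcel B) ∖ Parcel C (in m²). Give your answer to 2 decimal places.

19.00

|Parcel A ∪ Parcel B| = 25.
|(Parcel A ∪ Parcel B) ∩ Parcel C| = 6.
|(Parcel A ∪ Parcel B) ∖ Parcel C| = 25 − 6 = 19.00.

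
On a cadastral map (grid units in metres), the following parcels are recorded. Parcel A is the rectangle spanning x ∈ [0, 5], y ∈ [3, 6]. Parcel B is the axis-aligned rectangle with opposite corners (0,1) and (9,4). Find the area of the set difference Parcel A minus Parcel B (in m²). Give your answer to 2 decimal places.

10.00

|Parcel A∩Parcel B|: x∈[0,5], y∈[3,4] → 5·1 = 5.
|Parcel A| = 15.
|Parcel A ∖ Parcel B| = |Parcel A| − |Parcel A∩Parcel B| = 15 − 5 = 10.00.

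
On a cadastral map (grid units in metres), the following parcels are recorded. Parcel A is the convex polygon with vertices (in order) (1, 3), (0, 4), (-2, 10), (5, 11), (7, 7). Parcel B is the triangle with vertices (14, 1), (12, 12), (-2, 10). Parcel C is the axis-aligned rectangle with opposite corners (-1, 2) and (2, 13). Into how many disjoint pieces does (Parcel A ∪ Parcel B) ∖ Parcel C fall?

2

(Parcel A ∪ Parcel B) ∖ Parcel C splits into 2 disjoint pieces (area 1.5714, area 80.1396).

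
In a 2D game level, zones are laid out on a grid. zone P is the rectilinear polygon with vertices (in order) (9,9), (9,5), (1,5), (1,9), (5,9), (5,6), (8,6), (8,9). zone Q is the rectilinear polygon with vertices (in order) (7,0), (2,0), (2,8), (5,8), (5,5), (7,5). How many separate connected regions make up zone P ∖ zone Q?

zone P ∖ zone Q splits into 2 disjoint pieces (area 7, area 7).

2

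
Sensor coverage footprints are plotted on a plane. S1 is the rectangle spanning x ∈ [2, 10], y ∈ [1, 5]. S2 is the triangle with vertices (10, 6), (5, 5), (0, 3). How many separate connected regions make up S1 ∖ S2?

S1 ∖ S2 splits into 2 disjoint pieces (area 28.7333, area 1.8).

2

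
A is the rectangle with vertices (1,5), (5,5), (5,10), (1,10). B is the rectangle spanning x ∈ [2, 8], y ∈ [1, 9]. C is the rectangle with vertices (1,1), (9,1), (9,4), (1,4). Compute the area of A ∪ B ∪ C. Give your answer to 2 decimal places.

62.00

By inclusion–exclusion:
Individual areas: |A| = 20, |B| = 48, |C| = 24.
|A∩B|: x∈[2,5], y∈[5,9] → 3·4 = 12.
|A∩C| = 0 (no overlap).
|B∩C|: x∈[2,8], y∈[1,4] → 6·3 = 18.
|A∩B∩C| = 0.
|A ∪ B ∪ C| = 92 − 30 + 0 = 62.00.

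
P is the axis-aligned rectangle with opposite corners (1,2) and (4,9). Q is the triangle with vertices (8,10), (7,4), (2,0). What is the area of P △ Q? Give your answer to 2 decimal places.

|P| = 21, |Q| = 13, |P∩Q| = 0.5333.
|P △ Q| = |P| + |Q| − 2·|P∩Q| = 21 + 13 − 1.0667 = 32.93.

32.93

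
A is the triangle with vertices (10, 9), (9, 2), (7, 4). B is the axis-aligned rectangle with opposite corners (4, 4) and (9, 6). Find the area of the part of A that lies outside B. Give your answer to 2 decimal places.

|A| = 8, |A∩B| = 2.8.
|A ∖ B| = |A| − |A∩B| = 8 − 2.8 = 5.20.

5.20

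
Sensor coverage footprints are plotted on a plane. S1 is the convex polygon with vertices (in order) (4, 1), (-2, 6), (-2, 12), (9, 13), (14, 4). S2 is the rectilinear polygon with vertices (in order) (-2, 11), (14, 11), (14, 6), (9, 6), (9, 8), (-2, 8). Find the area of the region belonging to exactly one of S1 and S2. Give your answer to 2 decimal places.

101.00

|S1| = 134, |S2| = 58, |S1∩S2| = 45.5.
|S1 △ S2| = |S1| + |S2| − 2·|S1∩S2| = 134 + 58 − 91 = 101.00.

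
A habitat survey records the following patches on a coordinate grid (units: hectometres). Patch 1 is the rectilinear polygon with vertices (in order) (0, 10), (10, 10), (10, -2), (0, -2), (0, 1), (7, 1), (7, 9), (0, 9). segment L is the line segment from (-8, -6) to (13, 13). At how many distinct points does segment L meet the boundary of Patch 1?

2

The segment meets the boundary at (9.684,10), (7,7.571).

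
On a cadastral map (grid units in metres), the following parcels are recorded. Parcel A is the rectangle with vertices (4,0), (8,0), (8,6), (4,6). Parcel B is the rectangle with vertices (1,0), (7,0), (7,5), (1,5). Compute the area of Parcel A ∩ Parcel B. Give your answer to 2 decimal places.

15.00

|Parcel A∩Parcel B|: x∈[4,7], y∈[0,5] → 3·5 = 15.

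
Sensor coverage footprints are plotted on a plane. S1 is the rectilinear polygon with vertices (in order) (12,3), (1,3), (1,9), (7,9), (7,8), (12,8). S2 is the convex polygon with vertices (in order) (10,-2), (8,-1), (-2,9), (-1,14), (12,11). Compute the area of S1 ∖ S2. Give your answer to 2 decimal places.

8.73

|S1| = 61, |S1∩S2| = 52.2692.
|S1 ∖ S2| = |S1| − |S1∩S2| = 61 − 52.2692 = 8.73.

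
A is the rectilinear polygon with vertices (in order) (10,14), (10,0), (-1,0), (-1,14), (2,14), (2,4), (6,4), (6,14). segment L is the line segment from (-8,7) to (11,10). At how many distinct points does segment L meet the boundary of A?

4

The segment meets the boundary at (10,9.842), (2,8.579), (6,9.211), (-1,8.105).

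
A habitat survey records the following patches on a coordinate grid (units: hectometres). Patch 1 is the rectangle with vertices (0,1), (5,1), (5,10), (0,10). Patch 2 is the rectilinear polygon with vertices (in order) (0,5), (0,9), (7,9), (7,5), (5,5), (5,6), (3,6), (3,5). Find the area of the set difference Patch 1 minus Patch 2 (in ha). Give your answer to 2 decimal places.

27.00

|Patch 1| = 45, |Patch 1∩Patch 2| = 18.
|Patch 1 ∖ Patch 2| = |Patch 1| − |Patch 1∩Patch 2| = 45 − 18 = 27.00.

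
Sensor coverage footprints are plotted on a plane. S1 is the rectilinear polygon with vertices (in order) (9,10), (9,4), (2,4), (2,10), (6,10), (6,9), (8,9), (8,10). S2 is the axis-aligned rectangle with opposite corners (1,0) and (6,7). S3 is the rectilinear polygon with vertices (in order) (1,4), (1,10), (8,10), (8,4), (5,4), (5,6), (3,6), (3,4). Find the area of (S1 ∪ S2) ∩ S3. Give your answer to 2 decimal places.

|S1 ∪ S2| = 63.
|(S1 ∪ S2) ∩ S3| = 33.00.

33.00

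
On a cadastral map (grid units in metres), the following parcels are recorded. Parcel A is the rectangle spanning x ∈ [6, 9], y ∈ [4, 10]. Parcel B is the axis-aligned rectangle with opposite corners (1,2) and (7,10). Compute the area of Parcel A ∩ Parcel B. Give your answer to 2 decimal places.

6.00

|Parcel A∩Parcel B|: x∈[6,7], y∈[4,10] → 1·6 = 6.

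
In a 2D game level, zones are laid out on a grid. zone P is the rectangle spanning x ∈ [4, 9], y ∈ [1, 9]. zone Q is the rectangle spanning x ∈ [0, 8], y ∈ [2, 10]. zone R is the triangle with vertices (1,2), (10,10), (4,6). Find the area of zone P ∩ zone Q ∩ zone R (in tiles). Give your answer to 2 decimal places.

3.56

The intersection is the polygon with vertices (8,8.222), (4,4.667), (4,6), (8,8.667).
By the shoelace formula its area is 3.56.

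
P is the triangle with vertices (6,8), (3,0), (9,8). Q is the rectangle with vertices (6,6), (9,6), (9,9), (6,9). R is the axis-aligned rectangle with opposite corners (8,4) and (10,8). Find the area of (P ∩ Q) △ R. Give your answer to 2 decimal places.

11.17

|P ∩ Q| = 4.5.
|(P ∩ Q) ∩ R| = 0.6667.
|(P ∩ Q) △ R| = 4.5 + 8 − 1.3333 = 11.17.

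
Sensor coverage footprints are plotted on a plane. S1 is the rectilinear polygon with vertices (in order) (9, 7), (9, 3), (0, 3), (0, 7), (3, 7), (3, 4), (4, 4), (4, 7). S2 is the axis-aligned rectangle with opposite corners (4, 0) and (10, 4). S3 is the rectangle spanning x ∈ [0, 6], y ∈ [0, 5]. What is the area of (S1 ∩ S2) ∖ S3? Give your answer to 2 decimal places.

3.00

|S1 ∩ S2| = 5.
|(S1 ∩ S2) ∩ S3| = 2.
|(S1 ∩ S2) ∖ S3| = 5 − 2 = 3.00.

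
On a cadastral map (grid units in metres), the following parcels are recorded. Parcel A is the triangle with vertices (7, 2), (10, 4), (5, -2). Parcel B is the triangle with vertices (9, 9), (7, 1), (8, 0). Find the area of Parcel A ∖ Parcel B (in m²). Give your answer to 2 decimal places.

2.64

|Parcel A| = 4, |Parcel A∩Parcel B| = 1.3641.
|Parcel A ∖ Parcel B| = |Parcel A| − |Parcel A∩Parcel B| = 4 − 1.3641 = 2.64.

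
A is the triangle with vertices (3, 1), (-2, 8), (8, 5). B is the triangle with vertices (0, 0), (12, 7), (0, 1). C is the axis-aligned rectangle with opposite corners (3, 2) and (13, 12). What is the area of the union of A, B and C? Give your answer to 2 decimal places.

116.55

By inclusion–exclusion:
Individual areas: |A| = 27.5, |B| = 6, |C| = 100.
|A∩B| = 2.9022.
|A∩C| = 13.125.
|B∩C| = 3.3214.
|A∩B∩C| = 2.3984.
|A ∪ B ∪ C| = 133.5 − 19.3487 + 2.3984 = 116.55.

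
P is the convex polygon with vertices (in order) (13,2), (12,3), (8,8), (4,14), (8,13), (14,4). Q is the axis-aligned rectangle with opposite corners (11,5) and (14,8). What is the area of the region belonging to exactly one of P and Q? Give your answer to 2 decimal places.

34.50

|P| = 33.5, |Q| = 9, |P∩Q| = 4.
|P △ Q| = |P| + |Q| − 2·|P∩Q| = 33.5 + 9 − 8 = 34.50.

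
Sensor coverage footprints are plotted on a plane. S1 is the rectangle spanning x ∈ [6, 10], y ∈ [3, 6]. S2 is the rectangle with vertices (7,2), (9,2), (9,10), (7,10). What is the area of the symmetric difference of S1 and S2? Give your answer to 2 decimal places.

|S1∩S2|: x∈[7,9], y∈[3,6] → 2·3 = 6.
|S1 △ S2| = |S1| + |S2| − 2·|S1∩S2| = 12 + 16 − 12 = 16.00.

16.00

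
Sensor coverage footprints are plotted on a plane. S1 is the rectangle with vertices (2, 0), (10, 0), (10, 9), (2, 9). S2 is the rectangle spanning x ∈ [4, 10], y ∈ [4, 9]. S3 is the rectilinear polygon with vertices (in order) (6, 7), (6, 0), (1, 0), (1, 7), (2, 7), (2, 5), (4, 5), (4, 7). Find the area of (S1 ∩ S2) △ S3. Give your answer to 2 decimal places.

|S1 ∩ S2| = 30.
|(S1 ∩ S2) ∩ S3| = 6.
|(S1 ∩ S2) △ S3| = 30 + 31 − 12 = 49.00.

49.00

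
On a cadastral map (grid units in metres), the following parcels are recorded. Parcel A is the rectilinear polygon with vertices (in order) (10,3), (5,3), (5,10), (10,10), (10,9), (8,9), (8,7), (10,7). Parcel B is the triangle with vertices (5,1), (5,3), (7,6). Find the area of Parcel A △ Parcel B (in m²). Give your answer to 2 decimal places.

|Parcel A| = 31, |Parcel B| = 2, |Parcel A∩Parcel B| = 1.2.
|Parcel A △ Parcel B| = |Parcel A| + |Parcel B| − 2·|Parcel A∩Parcel B| = 31 + 2 − 2.4 = 30.60.

30.60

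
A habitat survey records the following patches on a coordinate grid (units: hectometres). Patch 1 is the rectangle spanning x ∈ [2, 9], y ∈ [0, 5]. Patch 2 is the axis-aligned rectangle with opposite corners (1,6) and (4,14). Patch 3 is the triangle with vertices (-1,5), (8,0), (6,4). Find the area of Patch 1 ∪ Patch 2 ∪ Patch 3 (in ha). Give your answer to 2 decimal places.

By inclusion–exclusion:
Individual areas: |Patch 1| = 35, |Patch 2| = 24, |Patch 3| = 13.
|Patch 1∩Patch 2| = 0 (no overlap).
|Patch 1∩Patch 3| = 11.1429.
|Patch 2∩Patch 3| = 0.
|Patch 1∩Patch 2∩Patch 3| = 0.
|Patch 1 ∪ Patch 2 ∪ Patch 3| = 72 − 11.1429 + 0 = 60.86.

60.86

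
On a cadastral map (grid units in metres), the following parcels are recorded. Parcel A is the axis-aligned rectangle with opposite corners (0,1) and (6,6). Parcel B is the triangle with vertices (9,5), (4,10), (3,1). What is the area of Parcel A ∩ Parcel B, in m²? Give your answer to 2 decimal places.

10.61

The intersection is the polygon with vertices (6,6), (6,3), (3,1), (3.556,6).
By the shoelace formula its area is 10.61.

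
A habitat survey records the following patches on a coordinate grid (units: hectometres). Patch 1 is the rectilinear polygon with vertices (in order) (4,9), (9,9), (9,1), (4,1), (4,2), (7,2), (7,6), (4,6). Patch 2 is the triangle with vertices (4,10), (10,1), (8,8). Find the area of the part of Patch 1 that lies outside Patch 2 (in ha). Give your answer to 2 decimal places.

|Patch 1| = 28, |Patch 1∩Patch 2| = 10.25.
|Patch 1 ∖ Patch 2| = |Patch 1| − |Patch 1∩Patch 2| = 28 − 10.25 = 17.75.

17.75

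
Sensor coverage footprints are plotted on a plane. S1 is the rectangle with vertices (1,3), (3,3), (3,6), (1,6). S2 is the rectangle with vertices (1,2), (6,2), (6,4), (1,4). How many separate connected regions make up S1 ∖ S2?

S1 ∖ S2 is a single connected region.

1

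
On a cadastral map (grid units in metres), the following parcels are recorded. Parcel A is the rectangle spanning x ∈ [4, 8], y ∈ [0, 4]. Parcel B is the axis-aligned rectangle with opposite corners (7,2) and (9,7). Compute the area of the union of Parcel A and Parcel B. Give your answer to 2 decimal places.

By inclusion–exclusion:
Individual areas: |Parcel A| = 16, |Parcel B| = 10.
|Parcel A∩Parcel B|: x∈[7,8], y∈[2,4] → 1·2 = 2.
|Parcel A ∪ Parcel B| = 26 − 2 = 24.00.

24.00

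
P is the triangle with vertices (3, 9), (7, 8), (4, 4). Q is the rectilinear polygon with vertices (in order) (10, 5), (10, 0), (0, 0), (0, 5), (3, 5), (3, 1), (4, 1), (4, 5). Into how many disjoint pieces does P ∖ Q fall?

P ∖ Q is a single connected region.

1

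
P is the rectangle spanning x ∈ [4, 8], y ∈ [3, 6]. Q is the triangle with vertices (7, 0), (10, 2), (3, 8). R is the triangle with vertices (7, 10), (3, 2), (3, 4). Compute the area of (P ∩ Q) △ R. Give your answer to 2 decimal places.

|P ∩ Q| = 6.7024.
|(P ∩ Q) ∩ R| = 0.4524.
|(P ∩ Q) △ R| = 6.7024 + 4 − 0.9048 = 9.80.

9.80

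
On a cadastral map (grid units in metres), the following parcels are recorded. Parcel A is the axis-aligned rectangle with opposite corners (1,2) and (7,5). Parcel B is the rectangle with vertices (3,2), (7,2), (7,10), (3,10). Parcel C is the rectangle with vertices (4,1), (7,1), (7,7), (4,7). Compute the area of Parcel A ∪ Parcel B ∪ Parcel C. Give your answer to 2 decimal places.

By inclusion–exclusion:
Individual areas: |Parcel A| = 18, |Parcel B| = 32, |Parcel C| = 18.
|Parcel A∩Parcel B|: x∈[3,7], y∈[2,5] → 4·3 = 12.
|Parcel A∩Parcel C|: x∈[4,7], y∈[2,5] → 3·3 = 9.
|Parcel B∩Parcel C|: x∈[4,7], y∈[2,7] → 3·5 = 15.
|Parcel A∩Parcel B∩Parcel C| = 9.
|Parcel A ∪ Parcel B ∪ Parcel C| = 68 − 36 + 9 = 41.00.

41.00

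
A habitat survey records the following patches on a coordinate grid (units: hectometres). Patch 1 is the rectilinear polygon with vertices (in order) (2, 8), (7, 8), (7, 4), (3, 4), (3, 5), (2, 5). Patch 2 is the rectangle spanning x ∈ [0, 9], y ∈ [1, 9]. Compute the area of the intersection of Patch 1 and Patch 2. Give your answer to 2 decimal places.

The intersection is the polygon with vertices (7,8), (7,4), (3,4), (3,5), (2,5), (2,8).
By the shoelace formula its area is 19.00.

19.00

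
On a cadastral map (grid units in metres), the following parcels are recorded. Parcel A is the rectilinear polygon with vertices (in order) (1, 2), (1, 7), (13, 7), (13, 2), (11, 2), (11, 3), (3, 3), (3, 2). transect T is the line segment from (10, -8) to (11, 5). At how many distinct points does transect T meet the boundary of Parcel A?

1

The segment meets the boundary at (10.846,3).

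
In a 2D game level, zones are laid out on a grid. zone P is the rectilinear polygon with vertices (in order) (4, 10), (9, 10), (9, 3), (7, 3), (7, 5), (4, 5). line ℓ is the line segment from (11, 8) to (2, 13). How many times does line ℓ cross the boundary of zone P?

2

The segment meets the boundary at (7.4,10), (9,9.111).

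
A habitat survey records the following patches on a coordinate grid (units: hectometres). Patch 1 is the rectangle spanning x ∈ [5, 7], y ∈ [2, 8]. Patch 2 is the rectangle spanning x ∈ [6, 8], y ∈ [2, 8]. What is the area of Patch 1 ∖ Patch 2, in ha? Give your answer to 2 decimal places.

6.00

|Patch 1∩Patch 2|: x∈[6,7], y∈[2,8] → 1·6 = 6.
|Patch 1| = 12.
|Patch 1 ∖ Patch 2| = |Patch 1| − |Patch 1∩Patch 2| = 12 − 6 = 6.00.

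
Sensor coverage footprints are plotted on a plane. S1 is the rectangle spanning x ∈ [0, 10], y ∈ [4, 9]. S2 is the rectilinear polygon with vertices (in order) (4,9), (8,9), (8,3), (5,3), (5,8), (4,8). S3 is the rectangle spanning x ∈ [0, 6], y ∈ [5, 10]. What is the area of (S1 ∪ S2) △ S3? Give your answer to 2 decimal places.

|S1 ∪ S2| = 53.
|(S1 ∪ S2) ∩ S3| = 24.
|(S1 ∪ S2) △ S3| = 53 + 30 − 48 = 35.00.

35.00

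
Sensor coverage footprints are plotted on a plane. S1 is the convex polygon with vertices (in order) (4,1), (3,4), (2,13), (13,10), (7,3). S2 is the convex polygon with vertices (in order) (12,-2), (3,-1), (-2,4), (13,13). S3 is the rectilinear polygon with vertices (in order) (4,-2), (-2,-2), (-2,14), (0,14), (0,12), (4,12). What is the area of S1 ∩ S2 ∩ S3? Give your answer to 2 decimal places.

The intersection is the polygon with vertices (2.688,6.812), (4,7.6), (4,1), (3,4).
By the shoelace formula its area is 5.27.

5.27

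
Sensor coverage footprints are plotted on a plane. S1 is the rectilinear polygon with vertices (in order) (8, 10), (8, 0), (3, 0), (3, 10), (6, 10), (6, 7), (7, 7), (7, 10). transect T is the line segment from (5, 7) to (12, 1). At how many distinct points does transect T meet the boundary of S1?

1

The segment meets the boundary at (8,4.429).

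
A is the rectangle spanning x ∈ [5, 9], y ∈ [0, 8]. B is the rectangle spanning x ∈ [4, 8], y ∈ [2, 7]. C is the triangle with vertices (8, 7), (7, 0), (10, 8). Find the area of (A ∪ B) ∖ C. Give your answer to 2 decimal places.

31.58

|A ∪ B| = 37.
|(A ∪ B) ∩ C| = 5.4167.
|(A ∪ B) ∖ C| = 37 − 5.4167 = 31.58.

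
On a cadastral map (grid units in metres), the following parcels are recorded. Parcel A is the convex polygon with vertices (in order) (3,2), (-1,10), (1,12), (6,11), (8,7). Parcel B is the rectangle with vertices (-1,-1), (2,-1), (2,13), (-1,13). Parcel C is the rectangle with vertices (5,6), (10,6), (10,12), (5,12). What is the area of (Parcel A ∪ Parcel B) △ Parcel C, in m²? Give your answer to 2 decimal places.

|Parcel A ∪ Parcel B| = 80.1.
|(Parcel A ∪ Parcel B) ∩ Parcel C| = 10.6.
|(Parcel A ∪ Parcel B) △ Parcel C| = 80.1 + 30 − 21.2 = 88.90.

88.90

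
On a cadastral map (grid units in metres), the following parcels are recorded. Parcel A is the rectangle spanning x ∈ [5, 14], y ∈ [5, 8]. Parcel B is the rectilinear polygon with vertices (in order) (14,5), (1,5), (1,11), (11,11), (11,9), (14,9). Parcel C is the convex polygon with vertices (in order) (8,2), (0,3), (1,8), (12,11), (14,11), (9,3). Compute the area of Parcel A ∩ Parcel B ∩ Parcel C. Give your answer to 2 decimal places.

18.56

The intersection is the polygon with vertices (5,5), (5,8), (12.125,8), (10.25,5).
By the shoelace formula its area is 18.56.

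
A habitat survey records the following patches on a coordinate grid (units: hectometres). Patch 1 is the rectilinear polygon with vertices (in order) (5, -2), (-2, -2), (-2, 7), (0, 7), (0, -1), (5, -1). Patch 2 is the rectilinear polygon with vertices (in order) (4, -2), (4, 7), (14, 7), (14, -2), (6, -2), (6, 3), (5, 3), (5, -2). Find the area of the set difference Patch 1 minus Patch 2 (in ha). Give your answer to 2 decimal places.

|Patch 1| = 23, |Patch 1∩Patch 2| = 1.
|Patch 1 ∖ Patch 2| = |Patch 1| − |Patch 1∩Patch 2| = 23 − 1 = 22.00.

22.00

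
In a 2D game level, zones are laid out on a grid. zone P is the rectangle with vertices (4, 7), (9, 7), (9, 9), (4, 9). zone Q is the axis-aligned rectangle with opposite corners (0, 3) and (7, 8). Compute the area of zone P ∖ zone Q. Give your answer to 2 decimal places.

|zone P∩zone Q|: x∈[4,7], y∈[7,8] → 3·1 = 3.
|zone P| = 10.
|zone P ∖ zone Q| = |zone P| − |zone P∩zone Q| = 10 − 3 = 7.00.

7.00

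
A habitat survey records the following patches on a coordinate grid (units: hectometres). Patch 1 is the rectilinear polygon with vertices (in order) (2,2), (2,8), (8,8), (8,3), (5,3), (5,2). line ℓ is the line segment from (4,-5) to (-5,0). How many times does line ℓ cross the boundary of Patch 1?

The segment lies entirely outside Patch 1 and never meets its boundary.

0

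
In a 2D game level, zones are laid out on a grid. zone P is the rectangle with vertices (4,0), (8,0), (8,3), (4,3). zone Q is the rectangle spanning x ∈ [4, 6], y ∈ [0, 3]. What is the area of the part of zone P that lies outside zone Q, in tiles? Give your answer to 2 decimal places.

|zone P∩zone Q|: x∈[4,6], y∈[0,3] → 2·3 = 6.
|zone P| = 12.
|zone P ∖ zone Q| = |zone P| − |zone P∩zone Q| = 12 − 6 = 6.00.

6.00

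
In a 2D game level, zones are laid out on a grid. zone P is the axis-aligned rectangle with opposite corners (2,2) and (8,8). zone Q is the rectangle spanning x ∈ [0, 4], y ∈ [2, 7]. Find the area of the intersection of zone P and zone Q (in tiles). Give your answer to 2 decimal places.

|zone P∩zone Q|: x∈[2,4], y∈[2,7] → 2·5 = 10.

10.00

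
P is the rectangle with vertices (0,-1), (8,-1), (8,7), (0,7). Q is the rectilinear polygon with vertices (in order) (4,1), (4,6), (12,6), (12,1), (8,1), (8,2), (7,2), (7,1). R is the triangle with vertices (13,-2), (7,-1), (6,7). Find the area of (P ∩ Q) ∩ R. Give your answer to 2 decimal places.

|P ∩ Q| = 19.
|(P ∩ Q) ∩ R| = 5.85.

5.85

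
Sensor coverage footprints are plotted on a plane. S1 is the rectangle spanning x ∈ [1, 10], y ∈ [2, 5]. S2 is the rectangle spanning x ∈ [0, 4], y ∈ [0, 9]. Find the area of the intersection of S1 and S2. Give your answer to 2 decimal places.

9.00

|S1∩S2|: x∈[1,4], y∈[2,5] → 3·3 = 9.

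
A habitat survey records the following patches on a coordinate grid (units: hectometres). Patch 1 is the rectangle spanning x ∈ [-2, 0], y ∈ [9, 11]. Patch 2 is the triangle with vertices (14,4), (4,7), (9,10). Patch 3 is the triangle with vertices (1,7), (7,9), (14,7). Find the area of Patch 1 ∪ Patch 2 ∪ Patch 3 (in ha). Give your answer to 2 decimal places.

By inclusion–exclusion:
Individual areas: |Patch 1| = 4, |Patch 2| = 22.5, |Patch 3| = 13.
|Patch 1∩Patch 2| = 0.
|Patch 1∩Patch 3| = 0.
|Patch 2∩Patch 3| = 8.5055.
|Patch 1∩Patch 2∩Patch 3| = 0.
|Patch 1 ∪ Patch 2 ∪ Patch 3| = 39.5 − 8.5055 + 0 = 30.99.

30.99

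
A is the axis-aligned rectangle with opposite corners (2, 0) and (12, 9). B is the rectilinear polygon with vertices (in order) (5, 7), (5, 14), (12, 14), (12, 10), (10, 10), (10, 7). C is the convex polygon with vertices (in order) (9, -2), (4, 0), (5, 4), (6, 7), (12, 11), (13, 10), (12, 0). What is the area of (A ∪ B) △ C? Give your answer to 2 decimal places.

78.83

|A ∪ B| = 123.
|(A ∪ B) ∩ C| = 59.5833.
|(A ∪ B) △ C| = 123 + 75 − 119.1667 = 78.83.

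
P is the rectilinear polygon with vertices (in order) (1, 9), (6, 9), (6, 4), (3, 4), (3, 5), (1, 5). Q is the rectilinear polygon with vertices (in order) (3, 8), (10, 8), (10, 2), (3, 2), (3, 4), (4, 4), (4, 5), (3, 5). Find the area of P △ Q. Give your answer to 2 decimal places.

|P| = 23, |Q| = 41, |P∩Q| = 11.
|P △ Q| = |P| + |Q| − 2·|P∩Q| = 23 + 41 − 22 = 42.00.

42.00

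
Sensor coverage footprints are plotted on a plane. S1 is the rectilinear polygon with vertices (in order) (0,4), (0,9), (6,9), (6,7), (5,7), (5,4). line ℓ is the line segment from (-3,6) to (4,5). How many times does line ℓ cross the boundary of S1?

The segment meets the boundary at (0,5.571).

1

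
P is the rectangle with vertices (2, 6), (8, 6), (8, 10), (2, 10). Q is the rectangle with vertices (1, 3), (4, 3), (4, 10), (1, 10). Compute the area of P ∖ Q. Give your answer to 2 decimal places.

16.00

|P∩Q|: x∈[2,4], y∈[6,10] → 2·4 = 8.
|P| = 24.
|P ∖ Q| = |P| − |P∩Q| = 24 − 8 = 16.00.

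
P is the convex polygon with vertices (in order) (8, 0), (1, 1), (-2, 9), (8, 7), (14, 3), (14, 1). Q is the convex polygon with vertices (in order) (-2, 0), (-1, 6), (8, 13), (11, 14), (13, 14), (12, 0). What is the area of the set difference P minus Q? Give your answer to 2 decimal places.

10.27

|P| = 88.5, |P∩Q| = 78.2311.
|P ∖ Q| = |P| − |P∩Q| = 88.5 − 78.2311 = 10.27.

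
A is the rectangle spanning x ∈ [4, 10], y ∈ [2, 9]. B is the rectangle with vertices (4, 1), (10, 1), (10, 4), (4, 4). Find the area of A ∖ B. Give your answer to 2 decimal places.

|A∩B|: x∈[4,10], y∈[2,4] → 6·2 = 12.
|A| = 42.
|A ∖ B| = |A| − |A∩B| = 42 − 12 = 30.00.

30.00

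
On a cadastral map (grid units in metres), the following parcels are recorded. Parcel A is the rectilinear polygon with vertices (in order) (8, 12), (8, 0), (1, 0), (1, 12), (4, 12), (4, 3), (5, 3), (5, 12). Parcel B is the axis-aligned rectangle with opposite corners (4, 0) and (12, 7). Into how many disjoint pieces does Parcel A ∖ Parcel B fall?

2

Parcel A ∖ Parcel B splits into 2 disjoint pieces (area 15, area 36).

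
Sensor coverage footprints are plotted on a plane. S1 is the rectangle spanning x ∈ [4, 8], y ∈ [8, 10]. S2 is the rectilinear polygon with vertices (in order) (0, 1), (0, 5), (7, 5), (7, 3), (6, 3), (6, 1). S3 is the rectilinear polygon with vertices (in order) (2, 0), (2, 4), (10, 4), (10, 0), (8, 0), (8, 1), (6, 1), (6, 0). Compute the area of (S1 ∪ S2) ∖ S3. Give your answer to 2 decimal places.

21.00

|S1 ∪ S2| = 34.
|(S1 ∪ S2) ∩ S3| = 13.
|(S1 ∪ S2) ∖ S3| = 34 − 13 = 21.00.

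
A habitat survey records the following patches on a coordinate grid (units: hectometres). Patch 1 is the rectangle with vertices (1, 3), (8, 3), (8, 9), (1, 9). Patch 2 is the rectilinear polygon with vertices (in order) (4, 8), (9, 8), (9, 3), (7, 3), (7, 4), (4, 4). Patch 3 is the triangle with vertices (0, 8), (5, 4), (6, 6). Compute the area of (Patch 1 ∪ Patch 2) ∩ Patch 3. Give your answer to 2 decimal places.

6.77

The region (Patch 1 ∪ Patch 2) ∩ Patch 3 is the polygon with vertices (1,7.667), (6,6), (5,4), (1,7.2).
By the shoelace formula its area is 6.77.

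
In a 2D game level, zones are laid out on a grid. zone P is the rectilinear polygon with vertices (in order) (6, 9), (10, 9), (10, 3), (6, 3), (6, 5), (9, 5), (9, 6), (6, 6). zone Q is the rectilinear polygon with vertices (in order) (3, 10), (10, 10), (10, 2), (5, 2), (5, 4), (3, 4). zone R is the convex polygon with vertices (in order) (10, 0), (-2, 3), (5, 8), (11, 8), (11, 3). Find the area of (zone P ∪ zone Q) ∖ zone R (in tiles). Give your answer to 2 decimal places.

|zone P ∪ zone Q| = 52.
|(zone P ∪ zone Q) ∩ zone R| = 36.5714.
|(zone P ∪ zone Q) ∖ zone R| = 52 − 36.5714 = 15.43.

15.43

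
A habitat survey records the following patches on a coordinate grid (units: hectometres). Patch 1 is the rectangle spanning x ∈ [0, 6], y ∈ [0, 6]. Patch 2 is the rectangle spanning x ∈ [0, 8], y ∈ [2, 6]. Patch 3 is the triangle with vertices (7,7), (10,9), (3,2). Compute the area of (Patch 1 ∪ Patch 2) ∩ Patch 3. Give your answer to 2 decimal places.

The region (Patch 1 ∪ Patch 2) ∩ Patch 3 is the polygon with vertices (7,6), (3,2), (6.2,6).
By the shoelace formula its area is 1.60.

1.60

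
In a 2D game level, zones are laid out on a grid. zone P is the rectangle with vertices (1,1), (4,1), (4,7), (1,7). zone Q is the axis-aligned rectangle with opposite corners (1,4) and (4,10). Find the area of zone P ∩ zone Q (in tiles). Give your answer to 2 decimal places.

|zone P∩zone Q|: x∈[1,4], y∈[4,7] → 3·3 = 9.

9.00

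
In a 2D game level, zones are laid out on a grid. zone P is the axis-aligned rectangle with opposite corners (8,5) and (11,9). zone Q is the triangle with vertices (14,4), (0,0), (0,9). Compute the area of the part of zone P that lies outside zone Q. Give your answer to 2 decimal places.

10.18

|zone P| = 12, |zone P∩zone Q| = 1.8214.
|zone P ∖ zone Q| = |zone P| − |zone P∩zone Q| = 12 − 1.8214 = 10.18.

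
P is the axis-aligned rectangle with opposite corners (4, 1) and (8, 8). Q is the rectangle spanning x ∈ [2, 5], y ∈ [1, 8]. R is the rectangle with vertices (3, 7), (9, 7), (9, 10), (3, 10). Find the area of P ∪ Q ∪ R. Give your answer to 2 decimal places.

By inclusion–exclusion:
Individual areas: |P| = 28, |Q| = 21, |R| = 18.
|P∩Q|: x∈[4,5], y∈[1,8] → 1·7 = 7.
|P∩R|: x∈[4,8], y∈[7,8] → 4·1 = 4.
|Q∩R|: x∈[3,5], y∈[7,8] → 2·1 = 2.
|P∩Q∩R| = 1.
|P ∪ Q ∪ R| = 67 − 13 + 1 = 55.00.

55.00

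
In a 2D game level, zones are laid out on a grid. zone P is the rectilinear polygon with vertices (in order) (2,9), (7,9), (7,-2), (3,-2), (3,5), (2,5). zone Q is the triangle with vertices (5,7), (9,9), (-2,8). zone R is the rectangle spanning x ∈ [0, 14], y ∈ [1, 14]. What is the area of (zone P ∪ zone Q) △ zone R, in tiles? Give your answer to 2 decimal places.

|zone P ∪ zone Q| = 50.6883.
|(zone P ∪ zone Q) ∩ zone R| = 38.2208.
|(zone P ∪ zone Q) △ zone R| = 50.6883 + 182 − 76.4416 = 156.25.

156.25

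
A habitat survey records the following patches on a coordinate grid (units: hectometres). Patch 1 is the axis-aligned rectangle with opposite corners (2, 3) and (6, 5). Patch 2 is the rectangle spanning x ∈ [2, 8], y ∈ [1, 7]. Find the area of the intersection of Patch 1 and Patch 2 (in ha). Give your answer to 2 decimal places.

8.00

|Patch 1∩Patch 2|: x∈[2,6], y∈[3,5] → 4·2 = 8.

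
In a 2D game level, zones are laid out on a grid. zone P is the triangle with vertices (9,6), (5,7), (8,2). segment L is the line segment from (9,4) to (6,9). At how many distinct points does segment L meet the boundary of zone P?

The segment meets the boundary at (7.588,6.353), (8.647,4.588).

2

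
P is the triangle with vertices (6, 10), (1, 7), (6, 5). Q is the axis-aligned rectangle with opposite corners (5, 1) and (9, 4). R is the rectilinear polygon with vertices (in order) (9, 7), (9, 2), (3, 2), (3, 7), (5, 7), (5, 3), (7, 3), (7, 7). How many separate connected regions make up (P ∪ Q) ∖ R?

(P ∪ Q) ∖ R splits into 3 disjoint pieces (area 10.1, area 4, area 2).

3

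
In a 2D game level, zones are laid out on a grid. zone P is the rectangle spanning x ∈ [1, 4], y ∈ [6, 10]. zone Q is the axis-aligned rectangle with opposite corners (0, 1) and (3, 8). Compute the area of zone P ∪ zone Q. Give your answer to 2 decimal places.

By inclusion–exclusion:
Individual areas: |zone P| = 12, |zone Q| = 21.
|zone P∩zone Q|: x∈[1,3], y∈[6,8] → 2·2 = 4.
|zone P ∪ zone Q| = 33 − 4 = 29.00.

29.00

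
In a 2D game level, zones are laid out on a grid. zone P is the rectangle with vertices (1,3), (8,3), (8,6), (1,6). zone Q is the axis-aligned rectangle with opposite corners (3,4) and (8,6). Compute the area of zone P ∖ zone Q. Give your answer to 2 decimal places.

11.00

|zone P∩zone Q|: x∈[3,8], y∈[4,6] → 5·2 = 10.
|zone P| = 21.
|zone P ∖ zone Q| = |zone P| − |zone P∩zone Q| = 21 − 10 = 11.00.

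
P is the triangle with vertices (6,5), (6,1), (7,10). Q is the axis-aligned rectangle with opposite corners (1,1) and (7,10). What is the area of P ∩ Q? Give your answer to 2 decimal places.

2.00

The intersection is the polygon with vertices (6,5), (7,10), (6,1).
By the shoelace formula its area is 2.00.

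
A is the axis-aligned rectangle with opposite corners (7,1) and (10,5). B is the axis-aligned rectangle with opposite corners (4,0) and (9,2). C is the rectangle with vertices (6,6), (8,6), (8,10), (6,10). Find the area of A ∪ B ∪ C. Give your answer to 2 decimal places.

By inclusion–exclusion:
Individual areas: |A| = 12, |B| = 10, |C| = 8.
|A∩B|: x∈[7,9], y∈[1,2] → 2·1 = 2.
|A∩C| = 0 (no overlap).
|B∩C| = 0 (no overlap).
|A∩B∩C| = 0.
|A ∪ B ∪ C| = 30 − 2 + 0 = 28.00.

28.00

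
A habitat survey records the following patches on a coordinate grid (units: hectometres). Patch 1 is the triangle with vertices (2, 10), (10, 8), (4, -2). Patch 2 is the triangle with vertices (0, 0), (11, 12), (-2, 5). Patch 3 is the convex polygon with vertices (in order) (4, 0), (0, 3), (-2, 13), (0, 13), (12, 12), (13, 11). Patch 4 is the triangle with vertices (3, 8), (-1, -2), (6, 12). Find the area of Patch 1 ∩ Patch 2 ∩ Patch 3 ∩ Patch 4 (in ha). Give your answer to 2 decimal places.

The intersection is the polygon with vertices (2.529,6.824), (2.843,7.608), (4.158,8.316), (2.75,5.5).
By the shoelace formula its area is 1.65.

1.65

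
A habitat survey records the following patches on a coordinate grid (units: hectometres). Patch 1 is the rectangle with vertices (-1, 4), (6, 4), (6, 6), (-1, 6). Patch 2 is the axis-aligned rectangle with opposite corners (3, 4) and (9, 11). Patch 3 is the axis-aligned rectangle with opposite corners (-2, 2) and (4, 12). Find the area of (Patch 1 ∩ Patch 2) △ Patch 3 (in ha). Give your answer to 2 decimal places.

|Patch 1 ∩ Patch 2| = 6.
|(Patch 1 ∩ Patch 2) ∩ Patch 3| = 2.
|(Patch 1 ∩ Patch 2) △ Patch 3| = 6 + 60 − 4 = 62.00.

62.00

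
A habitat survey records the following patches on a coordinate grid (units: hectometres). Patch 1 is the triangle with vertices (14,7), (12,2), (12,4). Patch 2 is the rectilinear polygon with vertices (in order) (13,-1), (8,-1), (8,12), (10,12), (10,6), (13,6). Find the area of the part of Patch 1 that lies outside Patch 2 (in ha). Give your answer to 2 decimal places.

0.50

|Patch 1| = 2, |Patch 1∩Patch 2| = 1.5.
|Patch 1 ∖ Patch 2| = |Patch 1| − |Patch 1∩Patch 2| = 2 − 1.5 = 0.50.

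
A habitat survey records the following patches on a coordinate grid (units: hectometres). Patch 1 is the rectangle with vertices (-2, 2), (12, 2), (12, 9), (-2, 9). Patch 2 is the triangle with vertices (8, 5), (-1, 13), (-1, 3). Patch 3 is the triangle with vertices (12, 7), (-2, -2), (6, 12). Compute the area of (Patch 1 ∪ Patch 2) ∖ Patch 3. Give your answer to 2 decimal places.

60.84

|Patch 1 ∪ Patch 2| = 107.
|(Patch 1 ∪ Patch 2) ∩ Patch 3| = 46.1556.
|(Patch 1 ∪ Patch 2) ∖ Patch 3| = 107 − 46.1556 = 60.84.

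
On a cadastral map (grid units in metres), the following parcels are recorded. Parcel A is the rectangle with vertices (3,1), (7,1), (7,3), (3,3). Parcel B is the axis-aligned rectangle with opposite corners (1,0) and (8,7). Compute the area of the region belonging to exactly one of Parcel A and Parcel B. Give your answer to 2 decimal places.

|Parcel A∩Parcel B|: x∈[3,7], y∈[1,3] → 4·2 = 8.
|Parcel A △ Parcel B| = |Parcel A| + |Parcel B| − 2·|Parcel A∩Parcel B| = 8 + 49 − 16 = 41.00.

41.00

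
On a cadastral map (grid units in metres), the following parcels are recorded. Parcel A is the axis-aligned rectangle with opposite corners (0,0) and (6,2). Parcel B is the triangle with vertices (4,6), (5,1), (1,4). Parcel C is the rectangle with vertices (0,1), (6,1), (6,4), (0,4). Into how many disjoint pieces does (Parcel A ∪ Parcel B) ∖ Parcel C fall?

(Parcel A ∪ Parcel B) ∖ Parcel C splits into 2 disjoint pieces (area 6, area 3.4).

2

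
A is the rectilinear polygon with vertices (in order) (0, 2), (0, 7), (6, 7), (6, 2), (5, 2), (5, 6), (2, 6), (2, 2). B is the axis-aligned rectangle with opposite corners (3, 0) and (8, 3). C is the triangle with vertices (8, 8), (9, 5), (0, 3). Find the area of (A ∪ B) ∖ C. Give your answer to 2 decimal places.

28.97

|A ∪ B| = 32.
|(A ∪ B) ∩ C| = 3.0333.
|(A ∪ B) ∖ C| = 32 − 3.0333 = 28.97.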